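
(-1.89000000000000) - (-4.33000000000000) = 2.44000000000000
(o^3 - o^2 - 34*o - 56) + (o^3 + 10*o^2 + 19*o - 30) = 2*o^3 + 9*o^2 - 15*o - 86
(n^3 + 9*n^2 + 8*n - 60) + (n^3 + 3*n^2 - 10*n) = 2*n^3 + 12*n^2 - 2*n - 60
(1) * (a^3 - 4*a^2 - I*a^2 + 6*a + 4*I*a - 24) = a^3 - 4*a^2 - I*a^2 + 6*a + 4*I*a - 24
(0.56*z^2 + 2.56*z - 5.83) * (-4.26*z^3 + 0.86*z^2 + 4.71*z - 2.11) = -2.3856*z^5 - 10.424*z^4 + 29.675*z^3 + 5.8622*z^2 - 32.8609*z + 12.3013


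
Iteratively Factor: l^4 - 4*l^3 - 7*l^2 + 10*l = (l + 2)*(l^3 - 6*l^2 + 5*l) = (l - 5)*(l + 2)*(l^2 - l) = l*(l - 5)*(l + 2)*(l - 1)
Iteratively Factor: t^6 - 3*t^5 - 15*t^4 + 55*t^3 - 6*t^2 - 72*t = (t + 4)*(t^5 - 7*t^4 + 13*t^3 + 3*t^2 - 18*t) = (t + 1)*(t + 4)*(t^4 - 8*t^3 + 21*t^2 - 18*t) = (t - 3)*(t + 1)*(t + 4)*(t^3 - 5*t^2 + 6*t) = (t - 3)^2*(t + 1)*(t + 4)*(t^2 - 2*t) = (t - 3)^2*(t - 2)*(t + 1)*(t + 4)*(t)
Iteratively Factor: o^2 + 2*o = (o + 2)*(o)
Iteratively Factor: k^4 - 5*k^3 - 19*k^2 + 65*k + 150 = (k + 2)*(k^3 - 7*k^2 - 5*k + 75) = (k - 5)*(k + 2)*(k^2 - 2*k - 15) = (k - 5)^2*(k + 2)*(k + 3)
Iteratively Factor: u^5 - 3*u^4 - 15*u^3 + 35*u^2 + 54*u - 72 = (u + 3)*(u^4 - 6*u^3 + 3*u^2 + 26*u - 24) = (u - 3)*(u + 3)*(u^3 - 3*u^2 - 6*u + 8) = (u - 3)*(u - 1)*(u + 3)*(u^2 - 2*u - 8) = (u - 3)*(u - 1)*(u + 2)*(u + 3)*(u - 4)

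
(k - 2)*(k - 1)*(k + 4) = k^3 + k^2 - 10*k + 8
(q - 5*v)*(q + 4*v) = q^2 - q*v - 20*v^2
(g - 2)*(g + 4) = g^2 + 2*g - 8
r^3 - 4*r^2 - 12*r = r*(r - 6)*(r + 2)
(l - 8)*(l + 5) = l^2 - 3*l - 40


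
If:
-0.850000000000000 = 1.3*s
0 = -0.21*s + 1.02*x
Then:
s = -0.65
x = -0.13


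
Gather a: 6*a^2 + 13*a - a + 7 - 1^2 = 6*a^2 + 12*a + 6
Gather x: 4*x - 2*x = 2*x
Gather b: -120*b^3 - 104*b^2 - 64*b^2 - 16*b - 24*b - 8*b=-120*b^3 - 168*b^2 - 48*b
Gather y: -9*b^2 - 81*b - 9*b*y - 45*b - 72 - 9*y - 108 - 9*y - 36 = -9*b^2 - 126*b + y*(-9*b - 18) - 216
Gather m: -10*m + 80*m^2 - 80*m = 80*m^2 - 90*m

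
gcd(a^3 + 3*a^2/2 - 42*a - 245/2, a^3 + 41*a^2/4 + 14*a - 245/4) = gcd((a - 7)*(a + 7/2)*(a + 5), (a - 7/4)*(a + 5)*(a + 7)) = a + 5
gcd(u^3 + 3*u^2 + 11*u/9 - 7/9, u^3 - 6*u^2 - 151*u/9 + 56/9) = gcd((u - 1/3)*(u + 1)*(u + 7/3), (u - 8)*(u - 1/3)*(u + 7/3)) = u^2 + 2*u - 7/9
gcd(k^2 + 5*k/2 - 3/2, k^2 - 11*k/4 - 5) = 1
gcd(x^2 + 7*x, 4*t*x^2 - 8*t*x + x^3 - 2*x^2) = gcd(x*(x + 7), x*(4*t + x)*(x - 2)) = x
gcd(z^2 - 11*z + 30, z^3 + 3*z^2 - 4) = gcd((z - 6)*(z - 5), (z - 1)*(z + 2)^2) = 1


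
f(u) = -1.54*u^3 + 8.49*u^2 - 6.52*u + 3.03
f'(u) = -4.62*u^2 + 16.98*u - 6.52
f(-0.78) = 14.01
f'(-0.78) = -22.58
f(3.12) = 18.56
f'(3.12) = 1.48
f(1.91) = 10.82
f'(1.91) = 9.06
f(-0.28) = 5.56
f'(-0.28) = -11.64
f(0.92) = 3.02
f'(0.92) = 5.19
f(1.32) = 5.67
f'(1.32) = 7.84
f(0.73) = 2.20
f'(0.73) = 3.41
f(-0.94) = 17.94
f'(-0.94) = -26.56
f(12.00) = -1513.77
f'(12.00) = -468.04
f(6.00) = -63.09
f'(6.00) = -70.96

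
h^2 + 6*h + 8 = (h + 2)*(h + 4)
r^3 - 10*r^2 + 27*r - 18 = (r - 6)*(r - 3)*(r - 1)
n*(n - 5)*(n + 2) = n^3 - 3*n^2 - 10*n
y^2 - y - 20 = (y - 5)*(y + 4)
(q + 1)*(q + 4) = q^2 + 5*q + 4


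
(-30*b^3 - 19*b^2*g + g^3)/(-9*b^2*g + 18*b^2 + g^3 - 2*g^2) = (10*b^2 + 3*b*g - g^2)/(3*b*g - 6*b - g^2 + 2*g)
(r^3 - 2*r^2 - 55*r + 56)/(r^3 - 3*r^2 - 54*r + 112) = (r - 1)/(r - 2)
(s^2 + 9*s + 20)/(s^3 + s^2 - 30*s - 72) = (s + 5)/(s^2 - 3*s - 18)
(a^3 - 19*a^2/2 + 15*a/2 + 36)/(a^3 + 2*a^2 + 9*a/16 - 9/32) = 16*(a^2 - 11*a + 24)/(16*a^2 + 8*a - 3)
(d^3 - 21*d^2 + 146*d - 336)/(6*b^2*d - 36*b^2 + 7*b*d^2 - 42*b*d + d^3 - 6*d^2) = (d^2 - 15*d + 56)/(6*b^2 + 7*b*d + d^2)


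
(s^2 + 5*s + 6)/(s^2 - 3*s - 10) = (s + 3)/(s - 5)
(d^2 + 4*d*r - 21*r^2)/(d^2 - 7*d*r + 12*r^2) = (-d - 7*r)/(-d + 4*r)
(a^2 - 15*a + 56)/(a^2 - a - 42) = (a - 8)/(a + 6)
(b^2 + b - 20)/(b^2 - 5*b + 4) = (b + 5)/(b - 1)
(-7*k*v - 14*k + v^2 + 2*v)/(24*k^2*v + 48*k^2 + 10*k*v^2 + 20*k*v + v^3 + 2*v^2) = (-7*k + v)/(24*k^2 + 10*k*v + v^2)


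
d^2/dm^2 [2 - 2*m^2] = -4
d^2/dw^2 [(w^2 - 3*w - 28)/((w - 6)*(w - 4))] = 2*(7*w^3 - 156*w^2 + 1056*w - 2272)/(w^6 - 30*w^5 + 372*w^4 - 2440*w^3 + 8928*w^2 - 17280*w + 13824)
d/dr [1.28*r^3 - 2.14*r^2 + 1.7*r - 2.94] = 3.84*r^2 - 4.28*r + 1.7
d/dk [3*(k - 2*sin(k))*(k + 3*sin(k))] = 3*k*cos(k) + 6*k + 3*sin(k) - 18*sin(2*k)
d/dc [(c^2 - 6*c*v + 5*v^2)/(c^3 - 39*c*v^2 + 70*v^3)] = (-c^2 + 2*c*v - 9*v^2)/(c^4 + 10*c^3*v - 3*c^2*v^2 - 140*c*v^3 + 196*v^4)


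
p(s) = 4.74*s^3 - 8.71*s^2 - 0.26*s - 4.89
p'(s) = 14.22*s^2 - 17.42*s - 0.26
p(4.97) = 360.57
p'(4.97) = 264.41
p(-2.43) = -123.70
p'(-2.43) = 126.04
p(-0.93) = -15.99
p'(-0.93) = 28.24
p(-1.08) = -20.74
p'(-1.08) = 35.14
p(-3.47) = -306.91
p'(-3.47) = 231.41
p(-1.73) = -55.05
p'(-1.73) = 72.44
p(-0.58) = -8.59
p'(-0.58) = 14.63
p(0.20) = -5.25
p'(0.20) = -3.18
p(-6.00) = -1340.73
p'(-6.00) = 616.18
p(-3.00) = -210.48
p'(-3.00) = 179.98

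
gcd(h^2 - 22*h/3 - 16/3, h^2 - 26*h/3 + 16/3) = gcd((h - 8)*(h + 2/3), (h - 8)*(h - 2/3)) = h - 8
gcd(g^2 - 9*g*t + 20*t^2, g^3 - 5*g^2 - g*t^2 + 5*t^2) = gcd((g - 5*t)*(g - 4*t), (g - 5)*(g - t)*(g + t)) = 1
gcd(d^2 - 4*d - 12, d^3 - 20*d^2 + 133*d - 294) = d - 6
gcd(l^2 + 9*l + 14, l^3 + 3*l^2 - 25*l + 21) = l + 7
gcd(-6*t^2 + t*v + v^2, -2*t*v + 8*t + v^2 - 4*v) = 2*t - v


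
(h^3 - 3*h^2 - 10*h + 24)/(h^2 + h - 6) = h - 4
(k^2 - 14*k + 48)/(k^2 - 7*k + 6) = (k - 8)/(k - 1)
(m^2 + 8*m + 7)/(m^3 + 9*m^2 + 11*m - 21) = (m + 1)/(m^2 + 2*m - 3)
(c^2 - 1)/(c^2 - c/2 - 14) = 2*(1 - c^2)/(-2*c^2 + c + 28)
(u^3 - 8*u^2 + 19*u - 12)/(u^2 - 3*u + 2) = (u^2 - 7*u + 12)/(u - 2)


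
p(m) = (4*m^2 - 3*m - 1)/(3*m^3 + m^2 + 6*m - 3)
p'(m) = (8*m - 3)/(3*m^3 + m^2 + 6*m - 3) + (-9*m^2 - 2*m - 6)*(4*m^2 - 3*m - 1)/(3*m^3 + m^2 + 6*m - 3)^2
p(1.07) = 0.04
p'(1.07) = 0.57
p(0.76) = -0.28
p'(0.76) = 1.92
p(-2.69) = -0.51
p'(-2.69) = -0.13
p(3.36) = 0.24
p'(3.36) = -0.02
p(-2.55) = -0.53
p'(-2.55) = -0.13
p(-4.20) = -0.35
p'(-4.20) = -0.08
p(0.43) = -453.20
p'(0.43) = 1129368.34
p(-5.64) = -0.26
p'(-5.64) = -0.05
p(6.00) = 0.17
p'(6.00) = -0.02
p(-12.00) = -0.12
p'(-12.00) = -0.01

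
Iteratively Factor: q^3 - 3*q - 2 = (q + 1)*(q^2 - q - 2) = (q - 2)*(q + 1)*(q + 1)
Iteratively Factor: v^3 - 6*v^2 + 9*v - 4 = (v - 1)*(v^2 - 5*v + 4) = (v - 4)*(v - 1)*(v - 1)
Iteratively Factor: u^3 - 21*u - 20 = (u - 5)*(u^2 + 5*u + 4) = (u - 5)*(u + 1)*(u + 4)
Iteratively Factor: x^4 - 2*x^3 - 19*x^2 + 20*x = (x + 4)*(x^3 - 6*x^2 + 5*x) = (x - 1)*(x + 4)*(x^2 - 5*x) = x*(x - 1)*(x + 4)*(x - 5)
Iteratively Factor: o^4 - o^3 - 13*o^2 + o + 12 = (o - 1)*(o^3 - 13*o - 12) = (o - 1)*(o + 3)*(o^2 - 3*o - 4) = (o - 4)*(o - 1)*(o + 3)*(o + 1)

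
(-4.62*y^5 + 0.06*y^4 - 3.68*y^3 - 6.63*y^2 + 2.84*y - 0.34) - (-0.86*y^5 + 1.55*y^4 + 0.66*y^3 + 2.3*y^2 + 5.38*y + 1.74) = -3.76*y^5 - 1.49*y^4 - 4.34*y^3 - 8.93*y^2 - 2.54*y - 2.08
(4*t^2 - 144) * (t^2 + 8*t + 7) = 4*t^4 + 32*t^3 - 116*t^2 - 1152*t - 1008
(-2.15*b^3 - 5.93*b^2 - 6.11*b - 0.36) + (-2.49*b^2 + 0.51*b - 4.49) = -2.15*b^3 - 8.42*b^2 - 5.6*b - 4.85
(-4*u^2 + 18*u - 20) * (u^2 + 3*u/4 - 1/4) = -4*u^4 + 15*u^3 - 11*u^2/2 - 39*u/2 + 5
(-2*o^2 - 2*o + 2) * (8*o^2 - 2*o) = -16*o^4 - 12*o^3 + 20*o^2 - 4*o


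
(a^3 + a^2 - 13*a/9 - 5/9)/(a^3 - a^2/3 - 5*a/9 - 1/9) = (3*a + 5)/(3*a + 1)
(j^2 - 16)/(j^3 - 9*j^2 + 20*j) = (j + 4)/(j*(j - 5))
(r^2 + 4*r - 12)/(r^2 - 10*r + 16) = (r + 6)/(r - 8)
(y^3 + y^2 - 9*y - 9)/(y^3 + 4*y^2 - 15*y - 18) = (y + 3)/(y + 6)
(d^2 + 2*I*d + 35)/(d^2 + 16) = (d^2 + 2*I*d + 35)/(d^2 + 16)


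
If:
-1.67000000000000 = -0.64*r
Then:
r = 2.61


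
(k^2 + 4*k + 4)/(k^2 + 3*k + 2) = (k + 2)/(k + 1)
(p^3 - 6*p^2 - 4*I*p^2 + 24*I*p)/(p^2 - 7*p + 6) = p*(p - 4*I)/(p - 1)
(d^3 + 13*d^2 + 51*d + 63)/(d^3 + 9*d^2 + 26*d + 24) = (d^2 + 10*d + 21)/(d^2 + 6*d + 8)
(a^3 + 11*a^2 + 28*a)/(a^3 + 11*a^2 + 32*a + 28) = a*(a + 4)/(a^2 + 4*a + 4)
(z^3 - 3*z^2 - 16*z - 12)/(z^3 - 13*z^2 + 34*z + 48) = (z + 2)/(z - 8)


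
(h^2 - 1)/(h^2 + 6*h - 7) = (h + 1)/(h + 7)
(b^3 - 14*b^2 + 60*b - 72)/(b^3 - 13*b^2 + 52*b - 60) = (b - 6)/(b - 5)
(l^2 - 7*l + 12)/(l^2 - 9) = (l - 4)/(l + 3)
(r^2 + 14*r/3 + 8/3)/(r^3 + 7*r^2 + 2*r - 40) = (r + 2/3)/(r^2 + 3*r - 10)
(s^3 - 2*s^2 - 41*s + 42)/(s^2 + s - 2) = (s^2 - s - 42)/(s + 2)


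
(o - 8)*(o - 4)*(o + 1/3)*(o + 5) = o^4 - 20*o^3/3 - 91*o^2/3 + 452*o/3 + 160/3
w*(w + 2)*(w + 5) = w^3 + 7*w^2 + 10*w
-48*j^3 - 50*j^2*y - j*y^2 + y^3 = (-8*j + y)*(j + y)*(6*j + y)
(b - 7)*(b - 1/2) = b^2 - 15*b/2 + 7/2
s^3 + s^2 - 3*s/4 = s*(s - 1/2)*(s + 3/2)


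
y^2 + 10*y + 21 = (y + 3)*(y + 7)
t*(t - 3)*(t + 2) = t^3 - t^2 - 6*t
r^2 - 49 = (r - 7)*(r + 7)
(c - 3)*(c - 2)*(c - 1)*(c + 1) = c^4 - 5*c^3 + 5*c^2 + 5*c - 6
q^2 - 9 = (q - 3)*(q + 3)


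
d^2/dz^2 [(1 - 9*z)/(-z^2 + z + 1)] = 2*(9*z^3 - 3*z^2 + 30*z - 11)/(z^6 - 3*z^5 + 5*z^3 - 3*z - 1)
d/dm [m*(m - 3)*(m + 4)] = 3*m^2 + 2*m - 12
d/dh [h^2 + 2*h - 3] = 2*h + 2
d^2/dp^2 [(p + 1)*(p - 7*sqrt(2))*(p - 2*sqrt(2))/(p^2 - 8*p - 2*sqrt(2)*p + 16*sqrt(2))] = 18*(-7*sqrt(2)*p^3 + 8*p^3 - 48*sqrt(2)*p^2 + 84*p^2 - 168*sqrt(2)*p + 192*p - 128*sqrt(2) + 224)/(p^6 - 24*p^5 - 6*sqrt(2)*p^5 + 144*sqrt(2)*p^4 + 216*p^4 - 1168*sqrt(2)*p^3 - 1088*p^3 + 4608*p^2 + 3456*sqrt(2)*p^2 - 12288*p - 3072*sqrt(2)*p + 8192*sqrt(2))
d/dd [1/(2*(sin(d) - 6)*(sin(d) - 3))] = (9 - 2*sin(d))*cos(d)/(2*(sin(d) - 6)^2*(sin(d) - 3)^2)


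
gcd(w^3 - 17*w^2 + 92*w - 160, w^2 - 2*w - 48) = w - 8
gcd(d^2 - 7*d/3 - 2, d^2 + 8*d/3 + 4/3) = d + 2/3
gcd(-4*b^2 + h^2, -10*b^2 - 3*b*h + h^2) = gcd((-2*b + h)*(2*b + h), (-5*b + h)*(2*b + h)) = 2*b + h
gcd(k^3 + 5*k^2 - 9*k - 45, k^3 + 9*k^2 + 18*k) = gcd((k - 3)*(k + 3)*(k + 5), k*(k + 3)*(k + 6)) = k + 3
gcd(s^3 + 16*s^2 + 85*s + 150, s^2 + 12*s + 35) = s + 5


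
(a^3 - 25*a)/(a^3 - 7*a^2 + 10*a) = (a + 5)/(a - 2)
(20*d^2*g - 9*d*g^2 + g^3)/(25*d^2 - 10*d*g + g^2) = g*(4*d - g)/(5*d - g)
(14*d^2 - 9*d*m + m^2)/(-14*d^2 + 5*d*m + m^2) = (-7*d + m)/(7*d + m)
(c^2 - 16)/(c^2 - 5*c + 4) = (c + 4)/(c - 1)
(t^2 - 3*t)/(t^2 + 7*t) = (t - 3)/(t + 7)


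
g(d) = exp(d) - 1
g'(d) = exp(d)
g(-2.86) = -0.94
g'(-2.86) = 0.06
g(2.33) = 9.28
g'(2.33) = 10.28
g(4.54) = 92.69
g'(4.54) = 93.69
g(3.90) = 48.40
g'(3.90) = 49.40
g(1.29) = 2.63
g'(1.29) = 3.63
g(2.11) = 7.25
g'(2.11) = 8.25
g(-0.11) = -0.10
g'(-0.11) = 0.90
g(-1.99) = -0.86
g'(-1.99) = 0.14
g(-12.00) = -1.00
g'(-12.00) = 0.00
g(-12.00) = -1.00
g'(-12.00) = 0.00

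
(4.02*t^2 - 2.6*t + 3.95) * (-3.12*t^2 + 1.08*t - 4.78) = -12.5424*t^4 + 12.4536*t^3 - 34.3476*t^2 + 16.694*t - 18.881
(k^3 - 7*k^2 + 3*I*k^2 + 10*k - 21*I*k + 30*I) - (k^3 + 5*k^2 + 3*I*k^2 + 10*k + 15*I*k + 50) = -12*k^2 - 36*I*k - 50 + 30*I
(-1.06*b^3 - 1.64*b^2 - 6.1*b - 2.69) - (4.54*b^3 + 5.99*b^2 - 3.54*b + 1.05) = -5.6*b^3 - 7.63*b^2 - 2.56*b - 3.74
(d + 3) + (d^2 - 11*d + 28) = d^2 - 10*d + 31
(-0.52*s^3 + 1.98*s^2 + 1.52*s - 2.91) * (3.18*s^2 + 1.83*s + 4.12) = -1.6536*s^5 + 5.3448*s^4 + 6.3146*s^3 + 1.6854*s^2 + 0.9371*s - 11.9892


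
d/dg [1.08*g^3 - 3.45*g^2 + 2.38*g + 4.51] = 3.24*g^2 - 6.9*g + 2.38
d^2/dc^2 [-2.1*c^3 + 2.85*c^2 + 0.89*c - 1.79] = 5.7 - 12.6*c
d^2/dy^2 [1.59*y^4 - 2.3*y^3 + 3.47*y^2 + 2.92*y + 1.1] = 19.08*y^2 - 13.8*y + 6.94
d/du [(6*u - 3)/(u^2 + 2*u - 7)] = 6*(-u^2 + u - 6)/(u^4 + 4*u^3 - 10*u^2 - 28*u + 49)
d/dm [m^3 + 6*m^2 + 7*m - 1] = 3*m^2 + 12*m + 7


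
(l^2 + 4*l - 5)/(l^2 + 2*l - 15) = (l - 1)/(l - 3)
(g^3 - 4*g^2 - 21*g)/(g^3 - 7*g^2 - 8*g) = (-g^2 + 4*g + 21)/(-g^2 + 7*g + 8)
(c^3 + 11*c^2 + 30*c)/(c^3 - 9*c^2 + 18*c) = (c^2 + 11*c + 30)/(c^2 - 9*c + 18)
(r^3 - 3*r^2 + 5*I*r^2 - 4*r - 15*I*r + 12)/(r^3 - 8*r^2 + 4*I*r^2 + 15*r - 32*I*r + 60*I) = (r + I)/(r - 5)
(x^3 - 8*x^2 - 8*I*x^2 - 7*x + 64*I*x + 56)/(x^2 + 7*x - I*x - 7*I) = (x^2 - x*(8 + 7*I) + 56*I)/(x + 7)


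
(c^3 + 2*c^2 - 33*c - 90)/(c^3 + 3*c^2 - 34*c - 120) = (c + 3)/(c + 4)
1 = 1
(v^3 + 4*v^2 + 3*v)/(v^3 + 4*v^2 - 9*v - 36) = v*(v + 1)/(v^2 + v - 12)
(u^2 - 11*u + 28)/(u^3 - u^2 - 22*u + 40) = (u - 7)/(u^2 + 3*u - 10)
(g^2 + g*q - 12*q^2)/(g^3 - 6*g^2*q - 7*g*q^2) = (-g^2 - g*q + 12*q^2)/(g*(-g^2 + 6*g*q + 7*q^2))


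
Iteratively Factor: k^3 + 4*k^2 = (k)*(k^2 + 4*k) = k^2*(k + 4)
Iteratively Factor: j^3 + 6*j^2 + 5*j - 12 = (j + 4)*(j^2 + 2*j - 3) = (j - 1)*(j + 4)*(j + 3)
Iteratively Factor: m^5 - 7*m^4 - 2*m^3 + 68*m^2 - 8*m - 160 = (m + 2)*(m^4 - 9*m^3 + 16*m^2 + 36*m - 80) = (m - 2)*(m + 2)*(m^3 - 7*m^2 + 2*m + 40) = (m - 4)*(m - 2)*(m + 2)*(m^2 - 3*m - 10) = (m - 5)*(m - 4)*(m - 2)*(m + 2)*(m + 2)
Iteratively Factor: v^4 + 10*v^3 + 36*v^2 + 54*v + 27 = (v + 3)*(v^3 + 7*v^2 + 15*v + 9) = (v + 1)*(v + 3)*(v^2 + 6*v + 9) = (v + 1)*(v + 3)^2*(v + 3)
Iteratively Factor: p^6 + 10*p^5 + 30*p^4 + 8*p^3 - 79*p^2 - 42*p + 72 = (p + 3)*(p^5 + 7*p^4 + 9*p^3 - 19*p^2 - 22*p + 24) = (p + 3)^2*(p^4 + 4*p^3 - 3*p^2 - 10*p + 8) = (p + 3)^2*(p + 4)*(p^3 - 3*p + 2) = (p - 1)*(p + 3)^2*(p + 4)*(p^2 + p - 2) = (p - 1)^2*(p + 3)^2*(p + 4)*(p + 2)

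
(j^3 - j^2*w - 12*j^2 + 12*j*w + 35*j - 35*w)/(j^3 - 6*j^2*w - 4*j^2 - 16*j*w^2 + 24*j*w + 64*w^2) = (j^3 - j^2*w - 12*j^2 + 12*j*w + 35*j - 35*w)/(j^3 - 6*j^2*w - 4*j^2 - 16*j*w^2 + 24*j*w + 64*w^2)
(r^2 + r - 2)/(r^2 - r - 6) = (r - 1)/(r - 3)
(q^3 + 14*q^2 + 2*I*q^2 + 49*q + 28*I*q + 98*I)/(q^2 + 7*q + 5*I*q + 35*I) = (q^2 + q*(7 + 2*I) + 14*I)/(q + 5*I)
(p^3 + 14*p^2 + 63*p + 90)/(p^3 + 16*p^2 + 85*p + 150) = (p + 3)/(p + 5)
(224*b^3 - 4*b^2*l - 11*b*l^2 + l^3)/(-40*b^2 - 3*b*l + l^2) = (-28*b^2 - 3*b*l + l^2)/(5*b + l)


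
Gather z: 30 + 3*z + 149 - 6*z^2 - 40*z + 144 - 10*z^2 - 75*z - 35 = -16*z^2 - 112*z + 288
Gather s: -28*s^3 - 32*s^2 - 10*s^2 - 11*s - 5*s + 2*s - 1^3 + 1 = -28*s^3 - 42*s^2 - 14*s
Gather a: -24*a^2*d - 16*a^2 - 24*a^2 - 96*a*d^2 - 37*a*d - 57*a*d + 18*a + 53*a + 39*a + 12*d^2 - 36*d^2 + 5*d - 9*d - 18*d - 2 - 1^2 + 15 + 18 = a^2*(-24*d - 40) + a*(-96*d^2 - 94*d + 110) - 24*d^2 - 22*d + 30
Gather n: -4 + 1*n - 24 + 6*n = 7*n - 28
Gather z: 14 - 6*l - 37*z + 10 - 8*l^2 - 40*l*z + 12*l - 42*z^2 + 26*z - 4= -8*l^2 + 6*l - 42*z^2 + z*(-40*l - 11) + 20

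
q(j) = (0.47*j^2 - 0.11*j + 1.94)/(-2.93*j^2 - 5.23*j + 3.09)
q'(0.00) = 1.03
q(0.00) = 0.63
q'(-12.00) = -0.00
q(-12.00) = -0.20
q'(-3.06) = -0.86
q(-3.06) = -0.80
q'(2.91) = 0.02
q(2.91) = -0.15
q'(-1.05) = -0.29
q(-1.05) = 0.48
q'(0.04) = 1.25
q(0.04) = 0.67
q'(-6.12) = -0.03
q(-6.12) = -0.27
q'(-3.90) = -0.20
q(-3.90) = -0.45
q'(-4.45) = -0.11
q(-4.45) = -0.37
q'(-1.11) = -0.34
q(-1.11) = 0.50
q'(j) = (0.94*j - 0.11)/(-2.93*j^2 - 5.23*j + 3.09) + (5.86*j + 5.23)*(0.47*j^2 - 0.11*j + 1.94)/(-2.93*j^2 - 5.23*j + 3.09)^2 = (-2.7804*j^2 + 14.273*j + 9.8063)/(8.5849*j^4 + 30.6478*j^3 + 9.24550000000001*j^2 - 32.3214*j + 9.5481)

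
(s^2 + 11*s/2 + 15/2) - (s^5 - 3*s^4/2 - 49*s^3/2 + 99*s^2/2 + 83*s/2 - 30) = -s^5 + 3*s^4/2 + 49*s^3/2 - 97*s^2/2 - 36*s + 75/2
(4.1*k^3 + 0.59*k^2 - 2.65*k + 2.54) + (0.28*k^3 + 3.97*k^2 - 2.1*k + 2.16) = 4.38*k^3 + 4.56*k^2 - 4.75*k + 4.7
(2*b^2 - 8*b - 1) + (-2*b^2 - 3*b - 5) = -11*b - 6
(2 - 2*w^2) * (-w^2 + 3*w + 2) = 2*w^4 - 6*w^3 - 6*w^2 + 6*w + 4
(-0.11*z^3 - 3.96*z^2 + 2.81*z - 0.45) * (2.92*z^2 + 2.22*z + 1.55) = -0.3212*z^5 - 11.8074*z^4 - 0.756500000000001*z^3 - 1.2138*z^2 + 3.3565*z - 0.6975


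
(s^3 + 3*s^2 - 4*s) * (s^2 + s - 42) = s^5 + 4*s^4 - 43*s^3 - 130*s^2 + 168*s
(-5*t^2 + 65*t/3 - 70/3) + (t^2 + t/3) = -4*t^2 + 22*t - 70/3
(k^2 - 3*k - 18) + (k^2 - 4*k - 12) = 2*k^2 - 7*k - 30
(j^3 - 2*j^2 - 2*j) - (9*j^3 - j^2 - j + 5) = -8*j^3 - j^2 - j - 5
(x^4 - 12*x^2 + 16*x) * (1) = x^4 - 12*x^2 + 16*x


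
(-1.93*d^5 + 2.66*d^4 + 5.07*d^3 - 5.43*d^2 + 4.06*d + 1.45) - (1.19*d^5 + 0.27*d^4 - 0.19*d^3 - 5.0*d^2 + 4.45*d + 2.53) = -3.12*d^5 + 2.39*d^4 + 5.26*d^3 - 0.43*d^2 - 0.390000000000001*d - 1.08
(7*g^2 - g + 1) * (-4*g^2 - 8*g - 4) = -28*g^4 - 52*g^3 - 24*g^2 - 4*g - 4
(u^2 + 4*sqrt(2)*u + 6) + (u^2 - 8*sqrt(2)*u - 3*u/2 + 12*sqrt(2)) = 2*u^2 - 4*sqrt(2)*u - 3*u/2 + 6 + 12*sqrt(2)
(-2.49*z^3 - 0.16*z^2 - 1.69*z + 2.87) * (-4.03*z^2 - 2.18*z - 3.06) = 10.0347*z^5 + 6.073*z^4 + 14.7789*z^3 - 7.3923*z^2 - 1.0852*z - 8.7822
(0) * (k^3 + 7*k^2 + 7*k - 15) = 0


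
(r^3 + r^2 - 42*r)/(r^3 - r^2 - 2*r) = (-r^2 - r + 42)/(-r^2 + r + 2)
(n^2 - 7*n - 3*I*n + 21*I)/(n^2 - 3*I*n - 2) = (-n^2 + 7*n + 3*I*n - 21*I)/(-n^2 + 3*I*n + 2)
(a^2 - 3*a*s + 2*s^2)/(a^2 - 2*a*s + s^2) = (-a + 2*s)/(-a + s)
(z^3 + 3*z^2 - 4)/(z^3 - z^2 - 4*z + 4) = (z + 2)/(z - 2)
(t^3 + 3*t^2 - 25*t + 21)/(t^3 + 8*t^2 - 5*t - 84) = (t - 1)/(t + 4)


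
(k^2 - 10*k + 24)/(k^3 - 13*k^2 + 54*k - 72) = 1/(k - 3)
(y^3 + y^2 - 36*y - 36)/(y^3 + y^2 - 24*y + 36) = (y^2 - 5*y - 6)/(y^2 - 5*y + 6)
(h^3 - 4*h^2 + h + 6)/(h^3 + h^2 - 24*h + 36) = (h + 1)/(h + 6)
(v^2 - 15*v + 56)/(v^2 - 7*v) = (v - 8)/v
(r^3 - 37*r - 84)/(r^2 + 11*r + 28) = (r^2 - 4*r - 21)/(r + 7)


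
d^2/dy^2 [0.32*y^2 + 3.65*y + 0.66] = 0.640000000000000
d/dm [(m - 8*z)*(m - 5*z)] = 2*m - 13*z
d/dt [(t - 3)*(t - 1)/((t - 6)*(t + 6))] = 2*(2*t^2 - 39*t + 72)/(t^4 - 72*t^2 + 1296)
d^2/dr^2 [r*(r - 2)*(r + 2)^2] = 12*r^2 + 12*r - 8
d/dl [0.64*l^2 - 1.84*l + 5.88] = 1.28*l - 1.84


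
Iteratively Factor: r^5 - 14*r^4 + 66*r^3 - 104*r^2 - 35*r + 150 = (r - 5)*(r^4 - 9*r^3 + 21*r^2 + r - 30) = (r - 5)*(r - 2)*(r^3 - 7*r^2 + 7*r + 15) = (r - 5)*(r - 2)*(r + 1)*(r^2 - 8*r + 15) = (r - 5)*(r - 3)*(r - 2)*(r + 1)*(r - 5)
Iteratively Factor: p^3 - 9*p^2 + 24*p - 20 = (p - 5)*(p^2 - 4*p + 4) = (p - 5)*(p - 2)*(p - 2)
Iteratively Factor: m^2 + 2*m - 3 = (m + 3)*(m - 1)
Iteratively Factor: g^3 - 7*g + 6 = (g - 1)*(g^2 + g - 6) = (g - 1)*(g + 3)*(g - 2)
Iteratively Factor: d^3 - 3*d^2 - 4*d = (d + 1)*(d^2 - 4*d) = (d - 4)*(d + 1)*(d)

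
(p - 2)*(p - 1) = p^2 - 3*p + 2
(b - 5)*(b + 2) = b^2 - 3*b - 10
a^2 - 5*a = a*(a - 5)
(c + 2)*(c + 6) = c^2 + 8*c + 12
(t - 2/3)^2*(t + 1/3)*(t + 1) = t^4 - t^2 + 4*t/27 + 4/27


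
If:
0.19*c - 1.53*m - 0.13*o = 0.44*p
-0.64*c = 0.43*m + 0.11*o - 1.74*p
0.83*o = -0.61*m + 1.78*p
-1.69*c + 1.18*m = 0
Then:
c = 0.00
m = 0.00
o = 0.00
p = 0.00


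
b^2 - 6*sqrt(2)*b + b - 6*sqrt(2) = (b + 1)*(b - 6*sqrt(2))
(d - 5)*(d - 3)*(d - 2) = d^3 - 10*d^2 + 31*d - 30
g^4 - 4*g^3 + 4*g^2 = g^2*(g - 2)^2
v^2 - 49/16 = (v - 7/4)*(v + 7/4)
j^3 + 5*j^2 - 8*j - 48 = (j - 3)*(j + 4)^2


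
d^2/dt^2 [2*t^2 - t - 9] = 4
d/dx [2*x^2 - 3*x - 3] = 4*x - 3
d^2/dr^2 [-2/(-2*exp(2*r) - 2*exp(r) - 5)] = 4*(4*(2*exp(r) + 1)^2*exp(r) - (4*exp(r) + 1)*(2*exp(2*r) + 2*exp(r) + 5))*exp(r)/(2*exp(2*r) + 2*exp(r) + 5)^3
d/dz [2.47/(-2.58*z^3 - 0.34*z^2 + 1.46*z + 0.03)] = (19.1178*z^2 + 1.6796*z - 3.6062)/(2.58*z^3 + 0.34*z^2 - 1.46*z - 0.03)^2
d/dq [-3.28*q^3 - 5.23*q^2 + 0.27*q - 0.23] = -9.84*q^2 - 10.46*q + 0.27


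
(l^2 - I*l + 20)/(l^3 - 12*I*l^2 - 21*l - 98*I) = (-l^2 + I*l - 20)/(-l^3 + 12*I*l^2 + 21*l + 98*I)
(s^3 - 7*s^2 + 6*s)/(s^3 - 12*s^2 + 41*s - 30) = s/(s - 5)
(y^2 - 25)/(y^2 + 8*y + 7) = (y^2 - 25)/(y^2 + 8*y + 7)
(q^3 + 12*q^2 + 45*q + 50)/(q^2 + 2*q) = q + 10 + 25/q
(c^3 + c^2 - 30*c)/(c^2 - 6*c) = (c^2 + c - 30)/(c - 6)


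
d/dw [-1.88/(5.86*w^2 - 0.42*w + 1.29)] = (22.0336*w - 0.7896)/(5.86*w^2 - 0.42*w + 1.29)^2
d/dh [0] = 0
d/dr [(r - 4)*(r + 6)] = 2*r + 2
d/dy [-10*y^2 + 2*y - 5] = 2 - 20*y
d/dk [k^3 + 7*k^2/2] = k*(3*k + 7)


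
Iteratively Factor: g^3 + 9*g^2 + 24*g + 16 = (g + 1)*(g^2 + 8*g + 16) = (g + 1)*(g + 4)*(g + 4)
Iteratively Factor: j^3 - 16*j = (j + 4)*(j^2 - 4*j) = (j - 4)*(j + 4)*(j)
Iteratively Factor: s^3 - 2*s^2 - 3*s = (s - 3)*(s^2 + s) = s*(s - 3)*(s + 1)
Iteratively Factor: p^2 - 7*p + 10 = (p - 5)*(p - 2)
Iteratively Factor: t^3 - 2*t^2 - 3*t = (t + 1)*(t^2 - 3*t) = (t - 3)*(t + 1)*(t)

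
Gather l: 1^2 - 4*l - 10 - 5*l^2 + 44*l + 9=-5*l^2 + 40*l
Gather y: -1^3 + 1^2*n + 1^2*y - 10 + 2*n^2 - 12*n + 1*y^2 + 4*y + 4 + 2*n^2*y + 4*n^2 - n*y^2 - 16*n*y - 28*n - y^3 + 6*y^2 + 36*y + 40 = 6*n^2 - 39*n - y^3 + y^2*(7 - n) + y*(2*n^2 - 16*n + 41) + 33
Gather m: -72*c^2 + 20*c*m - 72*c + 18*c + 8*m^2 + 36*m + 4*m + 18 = -72*c^2 - 54*c + 8*m^2 + m*(20*c + 40) + 18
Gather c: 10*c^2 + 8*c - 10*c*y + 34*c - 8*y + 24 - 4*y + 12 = 10*c^2 + c*(42 - 10*y) - 12*y + 36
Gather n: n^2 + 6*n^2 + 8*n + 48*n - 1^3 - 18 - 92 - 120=7*n^2 + 56*n - 231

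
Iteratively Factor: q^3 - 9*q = (q)*(q^2 - 9) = q*(q - 3)*(q + 3)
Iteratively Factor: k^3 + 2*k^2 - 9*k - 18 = (k - 3)*(k^2 + 5*k + 6) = (k - 3)*(k + 3)*(k + 2)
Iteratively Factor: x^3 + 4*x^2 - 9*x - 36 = (x + 3)*(x^2 + x - 12) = (x + 3)*(x + 4)*(x - 3)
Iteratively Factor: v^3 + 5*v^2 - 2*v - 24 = (v + 3)*(v^2 + 2*v - 8) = (v + 3)*(v + 4)*(v - 2)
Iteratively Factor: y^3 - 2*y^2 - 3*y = (y - 3)*(y^2 + y) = y*(y - 3)*(y + 1)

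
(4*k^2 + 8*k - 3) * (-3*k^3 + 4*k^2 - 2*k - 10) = -12*k^5 - 8*k^4 + 33*k^3 - 68*k^2 - 74*k + 30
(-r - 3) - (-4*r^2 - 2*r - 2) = 4*r^2 + r - 1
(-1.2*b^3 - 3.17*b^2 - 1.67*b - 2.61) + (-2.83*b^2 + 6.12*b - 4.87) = -1.2*b^3 - 6.0*b^2 + 4.45*b - 7.48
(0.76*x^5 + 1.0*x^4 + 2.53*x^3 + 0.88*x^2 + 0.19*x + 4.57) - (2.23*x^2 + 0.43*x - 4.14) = 0.76*x^5 + 1.0*x^4 + 2.53*x^3 - 1.35*x^2 - 0.24*x + 8.71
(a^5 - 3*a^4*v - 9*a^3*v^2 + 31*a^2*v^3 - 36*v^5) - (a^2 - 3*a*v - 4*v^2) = a^5 - 3*a^4*v - 9*a^3*v^2 + 31*a^2*v^3 - a^2 + 3*a*v - 36*v^5 + 4*v^2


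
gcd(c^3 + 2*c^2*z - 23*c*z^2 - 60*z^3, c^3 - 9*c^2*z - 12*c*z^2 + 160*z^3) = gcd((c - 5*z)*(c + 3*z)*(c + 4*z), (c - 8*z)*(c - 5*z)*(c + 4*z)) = -c^2 + c*z + 20*z^2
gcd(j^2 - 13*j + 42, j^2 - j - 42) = j - 7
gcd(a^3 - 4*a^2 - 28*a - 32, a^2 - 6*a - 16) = a^2 - 6*a - 16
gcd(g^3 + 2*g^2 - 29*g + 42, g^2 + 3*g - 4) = 1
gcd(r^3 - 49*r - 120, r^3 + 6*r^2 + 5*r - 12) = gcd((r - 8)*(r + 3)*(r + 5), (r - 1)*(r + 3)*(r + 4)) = r + 3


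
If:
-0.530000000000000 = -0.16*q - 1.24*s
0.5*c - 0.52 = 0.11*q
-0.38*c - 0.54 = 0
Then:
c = -1.42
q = -11.19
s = 1.87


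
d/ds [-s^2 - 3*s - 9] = -2*s - 3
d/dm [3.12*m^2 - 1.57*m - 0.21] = 6.24*m - 1.57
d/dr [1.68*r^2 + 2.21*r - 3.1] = 3.36*r + 2.21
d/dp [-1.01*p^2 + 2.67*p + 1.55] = 2.67 - 2.02*p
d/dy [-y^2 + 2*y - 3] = 2 - 2*y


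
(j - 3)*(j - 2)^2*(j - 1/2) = j^4 - 15*j^3/2 + 39*j^2/2 - 20*j + 6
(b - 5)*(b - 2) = b^2 - 7*b + 10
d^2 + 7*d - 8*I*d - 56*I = (d + 7)*(d - 8*I)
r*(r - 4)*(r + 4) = r^3 - 16*r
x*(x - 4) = x^2 - 4*x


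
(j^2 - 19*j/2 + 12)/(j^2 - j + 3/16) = 8*(2*j^2 - 19*j + 24)/(16*j^2 - 16*j + 3)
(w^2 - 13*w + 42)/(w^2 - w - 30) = (w - 7)/(w + 5)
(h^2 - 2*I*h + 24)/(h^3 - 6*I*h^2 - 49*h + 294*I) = (h + 4*I)/(h^2 - 49)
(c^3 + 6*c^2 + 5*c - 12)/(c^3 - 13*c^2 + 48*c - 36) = (c^2 + 7*c + 12)/(c^2 - 12*c + 36)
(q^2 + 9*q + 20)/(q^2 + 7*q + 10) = (q + 4)/(q + 2)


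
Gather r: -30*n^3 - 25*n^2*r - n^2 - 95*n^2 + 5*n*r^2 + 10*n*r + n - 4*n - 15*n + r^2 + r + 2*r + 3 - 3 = -30*n^3 - 96*n^2 - 18*n + r^2*(5*n + 1) + r*(-25*n^2 + 10*n + 3)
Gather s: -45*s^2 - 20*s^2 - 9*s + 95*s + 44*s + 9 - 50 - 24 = -65*s^2 + 130*s - 65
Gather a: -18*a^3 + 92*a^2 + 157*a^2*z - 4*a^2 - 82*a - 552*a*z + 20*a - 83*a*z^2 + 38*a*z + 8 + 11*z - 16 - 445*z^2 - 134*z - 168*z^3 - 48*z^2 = -18*a^3 + a^2*(157*z + 88) + a*(-83*z^2 - 514*z - 62) - 168*z^3 - 493*z^2 - 123*z - 8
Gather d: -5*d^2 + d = -5*d^2 + d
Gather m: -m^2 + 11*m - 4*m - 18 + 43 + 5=-m^2 + 7*m + 30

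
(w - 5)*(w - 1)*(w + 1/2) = w^3 - 11*w^2/2 + 2*w + 5/2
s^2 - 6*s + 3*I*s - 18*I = (s - 6)*(s + 3*I)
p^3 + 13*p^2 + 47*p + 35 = (p + 1)*(p + 5)*(p + 7)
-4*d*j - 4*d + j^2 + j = (-4*d + j)*(j + 1)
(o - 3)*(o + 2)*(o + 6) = o^3 + 5*o^2 - 12*o - 36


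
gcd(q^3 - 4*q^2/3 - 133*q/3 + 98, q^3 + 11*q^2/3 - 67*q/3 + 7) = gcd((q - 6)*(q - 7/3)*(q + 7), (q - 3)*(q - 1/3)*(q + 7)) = q + 7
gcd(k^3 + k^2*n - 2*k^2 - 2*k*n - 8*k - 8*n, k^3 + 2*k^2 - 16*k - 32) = k^2 - 2*k - 8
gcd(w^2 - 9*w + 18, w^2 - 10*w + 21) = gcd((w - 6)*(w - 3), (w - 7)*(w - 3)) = w - 3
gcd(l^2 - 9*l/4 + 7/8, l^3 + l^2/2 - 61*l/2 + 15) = l - 1/2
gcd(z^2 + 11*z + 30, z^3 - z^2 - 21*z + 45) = z + 5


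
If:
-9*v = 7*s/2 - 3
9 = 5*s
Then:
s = 9/5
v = -11/30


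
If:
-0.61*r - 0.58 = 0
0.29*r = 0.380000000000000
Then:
No Solution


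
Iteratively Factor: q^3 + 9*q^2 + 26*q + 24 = (q + 4)*(q^2 + 5*q + 6) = (q + 3)*(q + 4)*(q + 2)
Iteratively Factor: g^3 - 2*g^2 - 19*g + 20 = (g - 5)*(g^2 + 3*g - 4) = (g - 5)*(g - 1)*(g + 4)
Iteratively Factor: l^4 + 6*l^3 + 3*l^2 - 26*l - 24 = (l - 2)*(l^3 + 8*l^2 + 19*l + 12) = (l - 2)*(l + 4)*(l^2 + 4*l + 3) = (l - 2)*(l + 1)*(l + 4)*(l + 3)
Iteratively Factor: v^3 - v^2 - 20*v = (v - 5)*(v^2 + 4*v) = v*(v - 5)*(v + 4)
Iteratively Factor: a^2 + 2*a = (a + 2)*(a)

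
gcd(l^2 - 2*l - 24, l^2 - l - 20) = l + 4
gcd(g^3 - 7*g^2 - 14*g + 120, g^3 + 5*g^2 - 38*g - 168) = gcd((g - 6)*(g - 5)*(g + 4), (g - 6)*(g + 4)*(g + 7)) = g^2 - 2*g - 24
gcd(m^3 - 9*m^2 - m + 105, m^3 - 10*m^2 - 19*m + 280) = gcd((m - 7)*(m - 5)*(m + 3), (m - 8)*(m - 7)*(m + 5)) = m - 7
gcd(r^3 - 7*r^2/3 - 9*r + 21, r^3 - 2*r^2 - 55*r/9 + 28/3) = r - 3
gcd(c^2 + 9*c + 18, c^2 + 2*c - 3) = c + 3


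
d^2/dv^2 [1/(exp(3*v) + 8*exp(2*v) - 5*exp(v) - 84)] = ((-9*exp(2*v) - 32*exp(v) + 5)*(exp(3*v) + 8*exp(2*v) - 5*exp(v) - 84) + 2*(3*exp(2*v) + 16*exp(v) - 5)^2*exp(v))*exp(v)/(exp(3*v) + 8*exp(2*v) - 5*exp(v) - 84)^3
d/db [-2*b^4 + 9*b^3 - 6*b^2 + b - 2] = -8*b^3 + 27*b^2 - 12*b + 1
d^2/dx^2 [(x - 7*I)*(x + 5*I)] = 2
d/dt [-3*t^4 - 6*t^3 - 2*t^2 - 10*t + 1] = -12*t^3 - 18*t^2 - 4*t - 10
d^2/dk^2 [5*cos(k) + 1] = -5*cos(k)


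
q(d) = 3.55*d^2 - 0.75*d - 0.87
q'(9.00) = 63.15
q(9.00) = 279.93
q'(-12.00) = -85.95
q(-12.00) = 519.33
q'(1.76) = 11.75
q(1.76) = 8.81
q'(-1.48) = -11.26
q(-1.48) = 8.02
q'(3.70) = 25.52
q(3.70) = 44.95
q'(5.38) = 37.45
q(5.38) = 97.85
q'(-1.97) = -14.74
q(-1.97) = 14.38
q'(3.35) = 23.04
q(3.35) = 36.46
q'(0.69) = 4.15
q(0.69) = 0.30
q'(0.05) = -0.40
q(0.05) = -0.90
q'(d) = 7.1*d - 0.75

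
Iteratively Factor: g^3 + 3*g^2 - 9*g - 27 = (g + 3)*(g^2 - 9) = (g + 3)^2*(g - 3)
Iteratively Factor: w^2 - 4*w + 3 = (w - 3)*(w - 1)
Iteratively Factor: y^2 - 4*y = (y - 4)*(y)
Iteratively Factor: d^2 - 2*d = (d - 2)*(d)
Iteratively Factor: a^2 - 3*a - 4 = (a - 4)*(a + 1)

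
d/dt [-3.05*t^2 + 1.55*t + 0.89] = 1.55 - 6.1*t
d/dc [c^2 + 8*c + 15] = 2*c + 8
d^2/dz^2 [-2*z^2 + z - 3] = -4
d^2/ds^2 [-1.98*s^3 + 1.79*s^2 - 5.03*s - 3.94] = 3.58 - 11.88*s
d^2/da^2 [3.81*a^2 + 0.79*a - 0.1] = 7.62000000000000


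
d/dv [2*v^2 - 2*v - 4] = 4*v - 2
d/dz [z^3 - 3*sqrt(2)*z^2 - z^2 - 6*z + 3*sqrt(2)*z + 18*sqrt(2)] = 3*z^2 - 6*sqrt(2)*z - 2*z - 6 + 3*sqrt(2)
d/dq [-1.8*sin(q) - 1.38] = -1.8*cos(q)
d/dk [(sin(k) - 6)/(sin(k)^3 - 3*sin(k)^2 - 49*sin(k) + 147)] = (-2*sin(k)^3 + 21*sin(k)^2 - 36*sin(k) - 147)*cos(k)/(sin(k)^3 - 3*sin(k)^2 - 49*sin(k) + 147)^2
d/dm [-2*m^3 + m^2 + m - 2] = -6*m^2 + 2*m + 1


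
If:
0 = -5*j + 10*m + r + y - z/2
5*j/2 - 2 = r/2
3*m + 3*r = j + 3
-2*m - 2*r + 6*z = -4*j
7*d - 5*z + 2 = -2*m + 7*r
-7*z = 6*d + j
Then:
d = 62/1031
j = 1923/2062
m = 668/1031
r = 1367/2062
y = -10605/4124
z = -381/2062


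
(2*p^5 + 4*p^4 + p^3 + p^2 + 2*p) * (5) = 10*p^5 + 20*p^4 + 5*p^3 + 5*p^2 + 10*p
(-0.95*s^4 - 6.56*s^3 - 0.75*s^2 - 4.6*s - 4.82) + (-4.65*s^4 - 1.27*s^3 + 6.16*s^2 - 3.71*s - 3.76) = -5.6*s^4 - 7.83*s^3 + 5.41*s^2 - 8.31*s - 8.58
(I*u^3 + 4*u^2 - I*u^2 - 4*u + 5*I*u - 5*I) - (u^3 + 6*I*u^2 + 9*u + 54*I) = -u^3 + I*u^3 + 4*u^2 - 7*I*u^2 - 13*u + 5*I*u - 59*I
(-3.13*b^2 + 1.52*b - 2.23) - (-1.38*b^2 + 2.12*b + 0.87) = -1.75*b^2 - 0.6*b - 3.1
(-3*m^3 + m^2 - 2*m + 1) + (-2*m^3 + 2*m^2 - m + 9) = -5*m^3 + 3*m^2 - 3*m + 10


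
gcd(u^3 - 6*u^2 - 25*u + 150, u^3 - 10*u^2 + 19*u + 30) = u^2 - 11*u + 30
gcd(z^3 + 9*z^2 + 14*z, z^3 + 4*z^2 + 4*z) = z^2 + 2*z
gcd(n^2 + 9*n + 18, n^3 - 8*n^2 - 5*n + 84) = n + 3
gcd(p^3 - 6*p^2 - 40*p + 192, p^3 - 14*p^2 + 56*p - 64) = p^2 - 12*p + 32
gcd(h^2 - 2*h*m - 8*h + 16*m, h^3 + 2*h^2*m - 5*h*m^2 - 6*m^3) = h - 2*m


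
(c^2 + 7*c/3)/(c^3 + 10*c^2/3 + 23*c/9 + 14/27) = 9*c/(9*c^2 + 9*c + 2)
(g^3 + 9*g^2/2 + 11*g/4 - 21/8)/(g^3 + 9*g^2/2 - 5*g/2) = (g^2 + 5*g + 21/4)/(g*(g + 5))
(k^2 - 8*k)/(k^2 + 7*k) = (k - 8)/(k + 7)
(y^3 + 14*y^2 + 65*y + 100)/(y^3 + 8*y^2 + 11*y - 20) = (y + 5)/(y - 1)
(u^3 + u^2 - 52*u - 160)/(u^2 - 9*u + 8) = (u^2 + 9*u + 20)/(u - 1)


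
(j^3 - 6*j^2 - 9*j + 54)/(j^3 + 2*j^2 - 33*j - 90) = (j - 3)/(j + 5)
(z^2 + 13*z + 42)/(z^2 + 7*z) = (z + 6)/z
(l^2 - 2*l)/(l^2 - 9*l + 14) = l/(l - 7)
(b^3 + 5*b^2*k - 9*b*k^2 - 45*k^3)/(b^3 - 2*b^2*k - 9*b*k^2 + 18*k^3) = (b + 5*k)/(b - 2*k)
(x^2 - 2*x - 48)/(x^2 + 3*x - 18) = (x - 8)/(x - 3)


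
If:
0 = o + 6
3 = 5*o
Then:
No Solution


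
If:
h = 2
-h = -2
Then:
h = 2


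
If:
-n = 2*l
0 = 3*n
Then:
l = 0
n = 0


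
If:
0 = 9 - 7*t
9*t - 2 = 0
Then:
No Solution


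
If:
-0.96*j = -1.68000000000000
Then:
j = 1.75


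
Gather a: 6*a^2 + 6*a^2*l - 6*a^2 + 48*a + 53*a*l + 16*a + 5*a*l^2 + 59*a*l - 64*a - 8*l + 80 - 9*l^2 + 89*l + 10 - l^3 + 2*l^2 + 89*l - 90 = 6*a^2*l + a*(5*l^2 + 112*l) - l^3 - 7*l^2 + 170*l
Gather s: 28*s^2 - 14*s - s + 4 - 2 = 28*s^2 - 15*s + 2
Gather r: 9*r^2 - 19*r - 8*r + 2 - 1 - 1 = 9*r^2 - 27*r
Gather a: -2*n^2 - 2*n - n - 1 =-2*n^2 - 3*n - 1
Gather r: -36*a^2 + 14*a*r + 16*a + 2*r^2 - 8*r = -36*a^2 + 16*a + 2*r^2 + r*(14*a - 8)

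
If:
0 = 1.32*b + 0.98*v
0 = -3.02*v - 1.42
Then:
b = 0.35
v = -0.47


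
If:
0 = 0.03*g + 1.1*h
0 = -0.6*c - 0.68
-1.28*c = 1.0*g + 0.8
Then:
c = -1.13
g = 0.65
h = -0.02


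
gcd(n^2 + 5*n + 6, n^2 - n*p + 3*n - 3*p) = n + 3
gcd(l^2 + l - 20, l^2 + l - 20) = l^2 + l - 20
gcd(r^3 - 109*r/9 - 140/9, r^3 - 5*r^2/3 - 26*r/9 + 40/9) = r + 5/3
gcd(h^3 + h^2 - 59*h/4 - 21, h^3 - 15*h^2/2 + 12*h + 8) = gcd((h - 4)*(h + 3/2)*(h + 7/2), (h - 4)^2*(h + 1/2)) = h - 4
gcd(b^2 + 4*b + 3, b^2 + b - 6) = b + 3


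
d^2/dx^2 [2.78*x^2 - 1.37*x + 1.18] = 5.56000000000000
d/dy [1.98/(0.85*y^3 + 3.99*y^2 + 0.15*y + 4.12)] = (-5.049*y^2 - 15.8004*y - 0.297)/(0.85*y^3 + 3.99*y^2 + 0.15*y + 4.12)^2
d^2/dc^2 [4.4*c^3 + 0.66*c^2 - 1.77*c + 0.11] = 26.4*c + 1.32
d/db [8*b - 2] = 8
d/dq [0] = 0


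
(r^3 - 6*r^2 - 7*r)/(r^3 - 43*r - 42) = r/(r + 6)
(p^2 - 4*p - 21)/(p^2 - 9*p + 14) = (p + 3)/(p - 2)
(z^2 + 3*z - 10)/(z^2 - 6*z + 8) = (z + 5)/(z - 4)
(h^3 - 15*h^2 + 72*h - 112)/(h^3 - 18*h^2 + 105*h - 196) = (h - 4)/(h - 7)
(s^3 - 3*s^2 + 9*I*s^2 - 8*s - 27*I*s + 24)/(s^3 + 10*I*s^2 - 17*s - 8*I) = (s - 3)/(s + I)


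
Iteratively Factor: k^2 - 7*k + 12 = (k - 3)*(k - 4)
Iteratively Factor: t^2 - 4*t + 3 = (t - 3)*(t - 1)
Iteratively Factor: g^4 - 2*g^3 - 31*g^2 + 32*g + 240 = (g - 4)*(g^3 + 2*g^2 - 23*g - 60) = (g - 4)*(g + 4)*(g^2 - 2*g - 15) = (g - 4)*(g + 3)*(g + 4)*(g - 5)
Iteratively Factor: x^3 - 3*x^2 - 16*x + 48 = (x + 4)*(x^2 - 7*x + 12) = (x - 4)*(x + 4)*(x - 3)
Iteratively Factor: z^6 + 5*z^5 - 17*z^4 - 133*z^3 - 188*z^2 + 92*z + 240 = (z - 1)*(z^5 + 6*z^4 - 11*z^3 - 144*z^2 - 332*z - 240) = (z - 5)*(z - 1)*(z^4 + 11*z^3 + 44*z^2 + 76*z + 48) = (z - 5)*(z - 1)*(z + 4)*(z^3 + 7*z^2 + 16*z + 12) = (z - 5)*(z - 1)*(z + 2)*(z + 4)*(z^2 + 5*z + 6) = (z - 5)*(z - 1)*(z + 2)^2*(z + 4)*(z + 3)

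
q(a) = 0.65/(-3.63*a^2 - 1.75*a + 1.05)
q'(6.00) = 0.00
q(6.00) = -0.00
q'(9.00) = 0.00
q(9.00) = -0.00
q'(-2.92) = -0.02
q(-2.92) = -0.03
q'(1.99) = 0.04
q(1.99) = -0.04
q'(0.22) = 9.09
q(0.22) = 1.33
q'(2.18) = 0.03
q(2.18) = -0.03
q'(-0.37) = -0.42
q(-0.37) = 0.54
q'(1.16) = 0.19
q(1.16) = -0.11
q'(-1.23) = -0.89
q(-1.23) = -0.28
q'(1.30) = 0.13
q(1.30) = -0.09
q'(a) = 0.65*(7.26*a + 1.75)/(-3.63*a^2 - 1.75*a + 1.05)^2 = (4.719*a + 1.1375)/(3.63*a^2 + 1.75*a - 1.05)^2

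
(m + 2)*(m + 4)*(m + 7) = m^3 + 13*m^2 + 50*m + 56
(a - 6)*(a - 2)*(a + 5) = a^3 - 3*a^2 - 28*a + 60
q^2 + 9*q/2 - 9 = (q - 3/2)*(q + 6)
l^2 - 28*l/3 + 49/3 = (l - 7)*(l - 7/3)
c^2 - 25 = (c - 5)*(c + 5)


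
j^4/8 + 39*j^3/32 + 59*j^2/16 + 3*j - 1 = (j/4 + 1)*(j/2 + 1)*(j - 1/4)*(j + 4)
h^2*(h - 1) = h^3 - h^2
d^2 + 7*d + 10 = (d + 2)*(d + 5)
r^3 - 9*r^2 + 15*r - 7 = (r - 7)*(r - 1)^2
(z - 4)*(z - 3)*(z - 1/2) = z^3 - 15*z^2/2 + 31*z/2 - 6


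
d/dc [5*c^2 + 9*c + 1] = 10*c + 9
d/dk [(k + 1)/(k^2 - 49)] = (k^2 - 2*k*(k + 1) - 49)/(k^2 - 49)^2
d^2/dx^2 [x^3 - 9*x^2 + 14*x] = 6*x - 18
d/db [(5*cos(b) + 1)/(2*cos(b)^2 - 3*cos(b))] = (10*sin(b) - 3*sin(b)/cos(b)^2 + 4*tan(b))/(2*cos(b) - 3)^2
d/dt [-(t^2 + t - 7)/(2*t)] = (-t^2 - 7)/(2*t^2)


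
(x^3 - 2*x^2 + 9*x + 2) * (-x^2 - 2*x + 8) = -x^5 + 3*x^3 - 36*x^2 + 68*x + 16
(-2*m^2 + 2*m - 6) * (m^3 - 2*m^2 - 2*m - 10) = -2*m^5 + 6*m^4 - 6*m^3 + 28*m^2 - 8*m + 60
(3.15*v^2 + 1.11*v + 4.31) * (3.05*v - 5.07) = 9.6075*v^3 - 12.585*v^2 + 7.5178*v - 21.8517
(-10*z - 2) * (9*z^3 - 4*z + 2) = -90*z^4 - 18*z^3 + 40*z^2 - 12*z - 4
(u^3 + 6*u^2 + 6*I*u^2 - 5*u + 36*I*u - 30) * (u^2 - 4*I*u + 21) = u^5 + 6*u^4 + 2*I*u^4 + 40*u^3 + 12*I*u^3 + 240*u^2 + 146*I*u^2 - 105*u + 876*I*u - 630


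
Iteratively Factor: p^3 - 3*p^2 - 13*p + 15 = (p - 5)*(p^2 + 2*p - 3) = (p - 5)*(p + 3)*(p - 1)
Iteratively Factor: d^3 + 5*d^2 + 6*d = (d)*(d^2 + 5*d + 6) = d*(d + 2)*(d + 3)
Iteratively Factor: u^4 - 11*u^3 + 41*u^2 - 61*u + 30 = (u - 5)*(u^3 - 6*u^2 + 11*u - 6) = (u - 5)*(u - 2)*(u^2 - 4*u + 3) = (u - 5)*(u - 3)*(u - 2)*(u - 1)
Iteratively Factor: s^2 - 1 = (s - 1)*(s + 1)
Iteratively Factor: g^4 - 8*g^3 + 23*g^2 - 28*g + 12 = (g - 1)*(g^3 - 7*g^2 + 16*g - 12) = (g - 2)*(g - 1)*(g^2 - 5*g + 6) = (g - 2)^2*(g - 1)*(g - 3)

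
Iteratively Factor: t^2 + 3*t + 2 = (t + 2)*(t + 1)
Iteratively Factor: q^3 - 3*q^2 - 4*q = (q)*(q^2 - 3*q - 4) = q*(q - 4)*(q + 1)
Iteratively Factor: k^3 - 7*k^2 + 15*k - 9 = (k - 3)*(k^2 - 4*k + 3) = (k - 3)^2*(k - 1)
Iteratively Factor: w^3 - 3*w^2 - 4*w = (w)*(w^2 - 3*w - 4) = w*(w - 4)*(w + 1)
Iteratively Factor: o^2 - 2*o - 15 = (o - 5)*(o + 3)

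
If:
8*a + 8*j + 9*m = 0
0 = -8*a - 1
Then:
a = -1/8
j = 1/8 - 9*m/8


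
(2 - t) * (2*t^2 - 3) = -2*t^3 + 4*t^2 + 3*t - 6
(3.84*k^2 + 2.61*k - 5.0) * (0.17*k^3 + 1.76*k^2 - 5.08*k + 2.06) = 0.6528*k^5 + 7.2021*k^4 - 15.7636*k^3 - 14.1484*k^2 + 30.7766*k - 10.3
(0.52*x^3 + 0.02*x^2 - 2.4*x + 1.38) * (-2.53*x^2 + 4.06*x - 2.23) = -1.3156*x^5 + 2.0606*x^4 + 4.9936*x^3 - 13.28*x^2 + 10.9548*x - 3.0774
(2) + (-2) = 0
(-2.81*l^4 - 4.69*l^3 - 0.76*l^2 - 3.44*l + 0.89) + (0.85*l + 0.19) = -2.81*l^4 - 4.69*l^3 - 0.76*l^2 - 2.59*l + 1.08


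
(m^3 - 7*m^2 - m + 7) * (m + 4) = m^4 - 3*m^3 - 29*m^2 + 3*m + 28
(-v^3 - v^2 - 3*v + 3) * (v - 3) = -v^4 + 2*v^3 + 12*v - 9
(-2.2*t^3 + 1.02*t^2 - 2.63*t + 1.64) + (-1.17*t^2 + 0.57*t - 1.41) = -2.2*t^3 - 0.15*t^2 - 2.06*t + 0.23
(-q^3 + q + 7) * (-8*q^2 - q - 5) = 8*q^5 + q^4 - 3*q^3 - 57*q^2 - 12*q - 35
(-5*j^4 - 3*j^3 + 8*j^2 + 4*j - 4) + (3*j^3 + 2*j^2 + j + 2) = -5*j^4 + 10*j^2 + 5*j - 2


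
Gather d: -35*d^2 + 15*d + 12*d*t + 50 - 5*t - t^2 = -35*d^2 + d*(12*t + 15) - t^2 - 5*t + 50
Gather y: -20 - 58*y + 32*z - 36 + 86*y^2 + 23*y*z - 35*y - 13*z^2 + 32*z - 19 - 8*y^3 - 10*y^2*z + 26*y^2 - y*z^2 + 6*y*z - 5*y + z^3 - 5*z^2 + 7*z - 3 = -8*y^3 + y^2*(112 - 10*z) + y*(-z^2 + 29*z - 98) + z^3 - 18*z^2 + 71*z - 78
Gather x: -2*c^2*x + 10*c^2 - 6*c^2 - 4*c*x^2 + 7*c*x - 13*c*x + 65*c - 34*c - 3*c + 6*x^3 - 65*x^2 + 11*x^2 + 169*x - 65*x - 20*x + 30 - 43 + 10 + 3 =4*c^2 + 28*c + 6*x^3 + x^2*(-4*c - 54) + x*(-2*c^2 - 6*c + 84)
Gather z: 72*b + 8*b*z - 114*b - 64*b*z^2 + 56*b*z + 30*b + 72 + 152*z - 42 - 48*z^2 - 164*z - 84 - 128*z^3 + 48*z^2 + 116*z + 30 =-64*b*z^2 - 12*b - 128*z^3 + z*(64*b + 104) - 24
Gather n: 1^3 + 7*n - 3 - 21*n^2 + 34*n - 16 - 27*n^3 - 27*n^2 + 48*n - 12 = -27*n^3 - 48*n^2 + 89*n - 30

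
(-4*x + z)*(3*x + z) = -12*x^2 - x*z + z^2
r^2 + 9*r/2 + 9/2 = (r + 3/2)*(r + 3)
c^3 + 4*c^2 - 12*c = c*(c - 2)*(c + 6)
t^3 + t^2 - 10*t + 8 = (t - 2)*(t - 1)*(t + 4)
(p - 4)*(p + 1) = p^2 - 3*p - 4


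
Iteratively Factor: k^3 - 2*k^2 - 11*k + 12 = (k + 3)*(k^2 - 5*k + 4) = (k - 1)*(k + 3)*(k - 4)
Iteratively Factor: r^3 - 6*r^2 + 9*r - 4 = (r - 1)*(r^2 - 5*r + 4) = (r - 1)^2*(r - 4)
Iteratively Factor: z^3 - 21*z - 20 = (z + 4)*(z^2 - 4*z - 5) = (z - 5)*(z + 4)*(z + 1)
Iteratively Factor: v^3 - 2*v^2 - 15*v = (v - 5)*(v^2 + 3*v) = (v - 5)*(v + 3)*(v)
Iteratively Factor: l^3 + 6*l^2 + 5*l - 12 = (l - 1)*(l^2 + 7*l + 12) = (l - 1)*(l + 3)*(l + 4)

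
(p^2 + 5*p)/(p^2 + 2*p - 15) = p/(p - 3)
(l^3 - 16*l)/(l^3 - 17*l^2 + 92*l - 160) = l*(l + 4)/(l^2 - 13*l + 40)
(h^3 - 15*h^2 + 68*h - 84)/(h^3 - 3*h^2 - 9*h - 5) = (-h^3 + 15*h^2 - 68*h + 84)/(-h^3 + 3*h^2 + 9*h + 5)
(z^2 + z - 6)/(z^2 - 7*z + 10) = (z + 3)/(z - 5)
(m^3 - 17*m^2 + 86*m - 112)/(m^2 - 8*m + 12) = (m^2 - 15*m + 56)/(m - 6)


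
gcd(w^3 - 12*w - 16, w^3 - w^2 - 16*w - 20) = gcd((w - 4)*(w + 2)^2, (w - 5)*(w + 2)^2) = w^2 + 4*w + 4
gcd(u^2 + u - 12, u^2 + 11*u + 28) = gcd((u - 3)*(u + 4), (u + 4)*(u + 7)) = u + 4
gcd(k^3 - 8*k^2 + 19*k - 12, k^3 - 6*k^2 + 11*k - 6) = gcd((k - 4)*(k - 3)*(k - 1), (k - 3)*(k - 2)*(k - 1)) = k^2 - 4*k + 3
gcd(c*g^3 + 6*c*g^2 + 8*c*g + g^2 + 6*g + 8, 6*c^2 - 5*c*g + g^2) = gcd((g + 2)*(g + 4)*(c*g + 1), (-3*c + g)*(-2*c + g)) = 1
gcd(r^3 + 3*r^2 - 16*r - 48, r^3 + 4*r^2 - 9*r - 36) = r^2 + 7*r + 12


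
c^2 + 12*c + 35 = (c + 5)*(c + 7)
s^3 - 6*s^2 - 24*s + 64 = (s - 8)*(s - 2)*(s + 4)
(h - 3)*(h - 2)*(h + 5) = h^3 - 19*h + 30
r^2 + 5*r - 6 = (r - 1)*(r + 6)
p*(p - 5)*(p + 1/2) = p^3 - 9*p^2/2 - 5*p/2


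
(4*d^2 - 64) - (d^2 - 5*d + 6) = 3*d^2 + 5*d - 70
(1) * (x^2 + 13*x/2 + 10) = x^2 + 13*x/2 + 10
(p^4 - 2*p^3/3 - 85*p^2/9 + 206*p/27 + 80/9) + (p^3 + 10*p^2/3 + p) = p^4 + p^3/3 - 55*p^2/9 + 233*p/27 + 80/9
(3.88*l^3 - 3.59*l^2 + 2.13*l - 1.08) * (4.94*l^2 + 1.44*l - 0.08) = 19.1672*l^5 - 12.1474*l^4 + 5.0422*l^3 - 1.9808*l^2 - 1.7256*l + 0.0864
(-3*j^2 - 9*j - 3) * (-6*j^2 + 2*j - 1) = 18*j^4 + 48*j^3 + 3*j^2 + 3*j + 3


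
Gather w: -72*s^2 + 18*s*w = -72*s^2 + 18*s*w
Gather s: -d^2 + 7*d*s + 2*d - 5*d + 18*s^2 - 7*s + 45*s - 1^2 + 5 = -d^2 - 3*d + 18*s^2 + s*(7*d + 38) + 4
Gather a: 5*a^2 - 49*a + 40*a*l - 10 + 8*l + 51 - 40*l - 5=5*a^2 + a*(40*l - 49) - 32*l + 36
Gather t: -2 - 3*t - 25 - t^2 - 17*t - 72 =-t^2 - 20*t - 99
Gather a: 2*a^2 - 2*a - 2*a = 2*a^2 - 4*a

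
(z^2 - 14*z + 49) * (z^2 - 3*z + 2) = z^4 - 17*z^3 + 93*z^2 - 175*z + 98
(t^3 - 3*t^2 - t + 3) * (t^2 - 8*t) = t^5 - 11*t^4 + 23*t^3 + 11*t^2 - 24*t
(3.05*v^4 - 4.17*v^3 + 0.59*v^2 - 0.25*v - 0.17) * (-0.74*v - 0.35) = -2.257*v^5 + 2.0183*v^4 + 1.0229*v^3 - 0.0215*v^2 + 0.2133*v + 0.0595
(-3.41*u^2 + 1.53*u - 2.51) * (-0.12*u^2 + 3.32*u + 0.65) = 0.4092*u^4 - 11.5048*u^3 + 3.1643*u^2 - 7.3387*u - 1.6315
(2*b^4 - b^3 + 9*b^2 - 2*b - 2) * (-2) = -4*b^4 + 2*b^3 - 18*b^2 + 4*b + 4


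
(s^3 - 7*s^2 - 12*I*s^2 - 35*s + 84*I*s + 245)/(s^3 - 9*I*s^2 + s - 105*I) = (s - 7)/(s + 3*I)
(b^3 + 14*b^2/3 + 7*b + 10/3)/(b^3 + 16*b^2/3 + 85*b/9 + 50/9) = 3*(b + 1)/(3*b + 5)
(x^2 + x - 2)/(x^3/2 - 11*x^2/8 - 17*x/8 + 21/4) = 8*(x - 1)/(4*x^2 - 19*x + 21)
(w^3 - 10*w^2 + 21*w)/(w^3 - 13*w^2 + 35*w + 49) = w*(w - 3)/(w^2 - 6*w - 7)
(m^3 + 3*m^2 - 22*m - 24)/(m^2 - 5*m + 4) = (m^2 + 7*m + 6)/(m - 1)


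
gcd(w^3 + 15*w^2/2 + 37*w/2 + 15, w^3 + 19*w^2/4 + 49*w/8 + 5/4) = w^2 + 9*w/2 + 5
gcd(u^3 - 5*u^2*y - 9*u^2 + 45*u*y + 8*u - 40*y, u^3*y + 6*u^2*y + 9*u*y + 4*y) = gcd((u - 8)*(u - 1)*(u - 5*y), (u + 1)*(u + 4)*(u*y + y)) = 1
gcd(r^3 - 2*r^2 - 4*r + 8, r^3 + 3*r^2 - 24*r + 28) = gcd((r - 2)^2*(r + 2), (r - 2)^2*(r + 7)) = r^2 - 4*r + 4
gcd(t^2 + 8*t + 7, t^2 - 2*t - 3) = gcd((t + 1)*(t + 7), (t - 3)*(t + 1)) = t + 1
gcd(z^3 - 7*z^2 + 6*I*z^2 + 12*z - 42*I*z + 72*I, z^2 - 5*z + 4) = z - 4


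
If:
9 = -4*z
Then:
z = -9/4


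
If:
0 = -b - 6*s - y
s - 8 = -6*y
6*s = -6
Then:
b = 9/2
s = -1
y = 3/2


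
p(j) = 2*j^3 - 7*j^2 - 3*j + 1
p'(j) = 6*j^2 - 14*j - 3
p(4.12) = 9.69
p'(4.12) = 41.17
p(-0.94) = -4.03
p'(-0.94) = 15.46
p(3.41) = -11.32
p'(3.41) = 19.03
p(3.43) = -10.94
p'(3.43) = 19.57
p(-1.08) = -6.44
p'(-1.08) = 19.12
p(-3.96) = -221.09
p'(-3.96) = 146.53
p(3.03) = -16.72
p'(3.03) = 9.67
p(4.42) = 23.69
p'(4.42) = 52.34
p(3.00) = -17.00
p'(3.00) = 9.00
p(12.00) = 2413.00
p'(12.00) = 693.00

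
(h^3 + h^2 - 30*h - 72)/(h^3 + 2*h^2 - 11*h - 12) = (h^2 - 3*h - 18)/(h^2 - 2*h - 3)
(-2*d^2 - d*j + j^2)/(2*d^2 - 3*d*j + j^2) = (-d - j)/(d - j)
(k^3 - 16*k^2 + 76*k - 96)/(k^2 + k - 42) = (k^2 - 10*k + 16)/(k + 7)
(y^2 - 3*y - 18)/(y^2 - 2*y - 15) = (y - 6)/(y - 5)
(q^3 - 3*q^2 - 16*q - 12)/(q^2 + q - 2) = (q^2 - 5*q - 6)/(q - 1)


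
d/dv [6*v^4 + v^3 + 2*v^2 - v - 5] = 24*v^3 + 3*v^2 + 4*v - 1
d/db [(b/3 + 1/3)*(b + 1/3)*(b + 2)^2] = 4*b^3/3 + 16*b^2/3 + 58*b/9 + 20/9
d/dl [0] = 0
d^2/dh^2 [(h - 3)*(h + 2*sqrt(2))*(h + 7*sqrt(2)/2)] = 6*h - 6 + 11*sqrt(2)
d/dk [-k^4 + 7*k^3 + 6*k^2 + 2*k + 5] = -4*k^3 + 21*k^2 + 12*k + 2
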